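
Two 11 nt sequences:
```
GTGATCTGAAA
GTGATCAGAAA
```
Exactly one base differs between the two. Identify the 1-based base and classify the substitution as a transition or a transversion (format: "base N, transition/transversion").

base 7, transversion

Base 7 changes T→A. T is a pyrimidine and A is a purine, so this is a transversion.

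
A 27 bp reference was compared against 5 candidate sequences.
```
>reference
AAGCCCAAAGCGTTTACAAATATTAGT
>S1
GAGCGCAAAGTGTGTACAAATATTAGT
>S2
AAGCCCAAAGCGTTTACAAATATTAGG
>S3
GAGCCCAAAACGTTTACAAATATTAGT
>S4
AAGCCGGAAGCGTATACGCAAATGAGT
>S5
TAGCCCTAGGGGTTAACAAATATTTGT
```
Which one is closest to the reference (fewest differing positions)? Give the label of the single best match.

S1 differs at 4 positions; S2 differs at 1 position; S3 differs at 2 positions; S4 differs at 7 positions; S5 differs at 6 positions. The closest is S2.

S2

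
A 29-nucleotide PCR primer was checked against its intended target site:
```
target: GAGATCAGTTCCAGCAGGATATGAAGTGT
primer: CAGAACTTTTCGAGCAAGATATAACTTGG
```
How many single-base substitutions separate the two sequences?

Comparing position by position, 10 positions differ: 1 (G/C), 5 (T/A), 7 (A/T), 8 (G/T), 12 (C/G), 17 (G/A), 23 (G/A), 25 (A/C), 26 (G/T), 29 (T/G).

10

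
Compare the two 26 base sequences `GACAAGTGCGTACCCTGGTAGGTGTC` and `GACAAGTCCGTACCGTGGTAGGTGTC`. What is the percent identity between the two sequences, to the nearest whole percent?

Mismatches at positions 8, 15 (1-based): 2 of 26.
Identical positions: 24/26 = 92.31% → 92%.

92%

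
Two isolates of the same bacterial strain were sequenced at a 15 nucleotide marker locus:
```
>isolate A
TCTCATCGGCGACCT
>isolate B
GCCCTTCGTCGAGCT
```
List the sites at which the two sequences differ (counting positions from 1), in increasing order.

Scanning 1-based: 1: T/G; 3: T/C; 5: A/T; 9: G/T; 13: C/G.

1, 3, 5, 9, 13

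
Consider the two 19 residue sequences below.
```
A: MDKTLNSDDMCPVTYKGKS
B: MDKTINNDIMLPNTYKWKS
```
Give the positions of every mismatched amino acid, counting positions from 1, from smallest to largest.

Scanning 1-based: 5: L/I; 7: S/N; 9: D/I; 11: C/L; 13: V/N; 17: G/W.

5, 7, 9, 11, 13, 17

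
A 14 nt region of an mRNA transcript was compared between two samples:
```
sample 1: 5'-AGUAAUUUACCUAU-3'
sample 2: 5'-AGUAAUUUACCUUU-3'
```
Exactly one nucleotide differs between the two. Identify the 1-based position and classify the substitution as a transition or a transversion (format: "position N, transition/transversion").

The sequences differ only at position 13: A→U (purine→pyrimidine), a transversion.

position 13, transversion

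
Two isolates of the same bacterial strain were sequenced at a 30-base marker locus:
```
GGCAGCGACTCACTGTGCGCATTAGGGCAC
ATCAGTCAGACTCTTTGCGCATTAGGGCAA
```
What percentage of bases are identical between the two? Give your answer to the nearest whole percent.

70%

Mismatches at positions 1, 2, 6, 7, 9, 10, 12, 15, 30 (1-based): 9 of 30.
Identical positions: 21/30 = 70% → 70%.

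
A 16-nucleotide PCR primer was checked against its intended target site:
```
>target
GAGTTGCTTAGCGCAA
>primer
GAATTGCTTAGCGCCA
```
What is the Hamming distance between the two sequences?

2

The sequences differ at sites 3, 15 (1-based) — 2 in total.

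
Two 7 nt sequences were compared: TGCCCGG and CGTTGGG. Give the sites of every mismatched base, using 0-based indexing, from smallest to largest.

Differences at site 0 (T→C), site 2 (C→T), site 3 (C→T), site 4 (C→G).

0, 2, 3, 4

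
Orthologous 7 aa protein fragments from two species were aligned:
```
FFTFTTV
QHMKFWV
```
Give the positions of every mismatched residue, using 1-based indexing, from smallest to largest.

1, 2, 3, 4, 5, 6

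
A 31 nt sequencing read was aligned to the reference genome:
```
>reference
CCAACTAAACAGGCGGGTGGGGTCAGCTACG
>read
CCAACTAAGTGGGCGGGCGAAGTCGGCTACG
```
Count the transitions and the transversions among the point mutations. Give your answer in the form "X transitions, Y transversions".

7 transitions, 0 transversions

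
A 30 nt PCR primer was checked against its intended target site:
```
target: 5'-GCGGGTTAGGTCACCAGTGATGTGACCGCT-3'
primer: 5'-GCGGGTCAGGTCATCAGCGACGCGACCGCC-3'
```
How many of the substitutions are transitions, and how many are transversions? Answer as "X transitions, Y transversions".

Mismatches (1-based):
base 7: T→C (pyrimidine→pyrimidine, transition)
base 14: C→T (pyrimidine→pyrimidine, transition)
base 18: T→C (pyrimidine→pyrimidine, transition)
base 21: T→C (pyrimidine→pyrimidine, transition)
base 23: T→C (pyrimidine→pyrimidine, transition)
base 30: T→C (pyrimidine→pyrimidine, transition)

6 transitions, 0 transversions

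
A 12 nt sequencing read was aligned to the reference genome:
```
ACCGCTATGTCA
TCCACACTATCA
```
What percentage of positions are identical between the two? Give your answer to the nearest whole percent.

58%

Mismatches at positions 1, 4, 6, 7, 9 (1-based): 5 of 12.
Identical positions: 7/12 = 58.33% → 58%.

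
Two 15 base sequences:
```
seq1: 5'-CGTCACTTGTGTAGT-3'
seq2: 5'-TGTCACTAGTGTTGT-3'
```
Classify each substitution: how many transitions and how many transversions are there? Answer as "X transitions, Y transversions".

1 transition, 2 transversions

Transitions (purine↔purine or pyrimidine↔pyrimidine): 1 C→T.
Transversions (purine↔pyrimidine): 8 T→A, 13 A→T.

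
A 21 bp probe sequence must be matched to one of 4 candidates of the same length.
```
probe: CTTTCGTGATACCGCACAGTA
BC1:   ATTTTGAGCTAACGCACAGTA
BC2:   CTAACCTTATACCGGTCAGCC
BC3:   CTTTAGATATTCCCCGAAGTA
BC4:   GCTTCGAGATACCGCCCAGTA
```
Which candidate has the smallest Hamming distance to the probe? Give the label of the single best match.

BC4

BC1 differs at 5 sites; BC2 differs at 8 sites; BC3 differs at 7 sites; BC4 differs at 4 sites. The closest is BC4.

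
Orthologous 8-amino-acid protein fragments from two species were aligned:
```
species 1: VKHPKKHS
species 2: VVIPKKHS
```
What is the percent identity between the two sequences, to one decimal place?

2 positions differ (2, 3), so 6 of 8 match: 6/8 = 75%.

75.0%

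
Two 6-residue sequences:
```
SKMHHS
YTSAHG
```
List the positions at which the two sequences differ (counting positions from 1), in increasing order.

1, 2, 3, 4, 6

Differences at position 1 (S→Y), position 2 (K→T), position 3 (M→S), position 4 (H→A), position 6 (S→G).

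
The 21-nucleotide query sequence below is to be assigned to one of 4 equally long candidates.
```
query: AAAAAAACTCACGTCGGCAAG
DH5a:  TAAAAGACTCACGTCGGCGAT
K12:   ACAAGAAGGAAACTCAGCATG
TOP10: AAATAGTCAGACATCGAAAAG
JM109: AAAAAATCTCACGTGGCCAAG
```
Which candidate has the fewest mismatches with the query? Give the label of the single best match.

JM109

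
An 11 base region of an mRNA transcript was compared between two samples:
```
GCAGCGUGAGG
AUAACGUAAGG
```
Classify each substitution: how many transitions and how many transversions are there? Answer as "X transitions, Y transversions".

Mismatches (1-based):
base 1: G→A (purine→purine, transition)
base 2: C→U (pyrimidine→pyrimidine, transition)
base 4: G→A (purine→purine, transition)
base 8: G→A (purine→purine, transition)

4 transitions, 0 transversions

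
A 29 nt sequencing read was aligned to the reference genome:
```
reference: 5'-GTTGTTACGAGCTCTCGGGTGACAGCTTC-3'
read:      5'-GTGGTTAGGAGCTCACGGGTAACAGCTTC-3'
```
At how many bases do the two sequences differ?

Mismatches (1-based): base 3: T→G; base 8: C→G; base 15: T→A; base 21: G→A.

4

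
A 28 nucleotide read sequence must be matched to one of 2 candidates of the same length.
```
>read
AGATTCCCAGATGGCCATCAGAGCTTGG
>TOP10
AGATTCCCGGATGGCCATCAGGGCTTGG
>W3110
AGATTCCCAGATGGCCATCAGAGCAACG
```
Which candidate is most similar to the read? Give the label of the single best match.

TOP10

Hamming distances to read — TOP10: 2; W3110: 3.
Smallest is TOP10 with 2 mismatches.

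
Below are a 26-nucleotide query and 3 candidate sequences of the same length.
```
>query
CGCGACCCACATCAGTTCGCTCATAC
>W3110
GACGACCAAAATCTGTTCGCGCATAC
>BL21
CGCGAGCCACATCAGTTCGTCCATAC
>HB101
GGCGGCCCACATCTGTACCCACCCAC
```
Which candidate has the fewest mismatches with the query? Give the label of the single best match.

W3110 differs at 6 sites; BL21 differs at 3 sites; HB101 differs at 8 sites. The closest is BL21.

BL21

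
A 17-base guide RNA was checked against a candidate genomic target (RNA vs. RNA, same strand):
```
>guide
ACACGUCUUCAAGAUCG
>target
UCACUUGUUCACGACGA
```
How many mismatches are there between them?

7

Mismatches (1-based): base 1: A→U; base 5: G→U; base 7: C→G; base 12: A→C; base 15: U→C; base 16: C→G; base 17: G→A.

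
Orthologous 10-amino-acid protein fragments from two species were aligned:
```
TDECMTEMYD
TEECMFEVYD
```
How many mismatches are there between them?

Mismatches (1-based): position 2: D→E; position 6: T→F; position 8: M→V.

3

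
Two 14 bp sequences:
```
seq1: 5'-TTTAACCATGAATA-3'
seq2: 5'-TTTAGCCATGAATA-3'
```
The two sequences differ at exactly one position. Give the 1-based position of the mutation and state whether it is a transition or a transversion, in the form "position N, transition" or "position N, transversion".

Position 5 changes A→G. A is a purine and G is a purine, so this is a transition.

position 5, transition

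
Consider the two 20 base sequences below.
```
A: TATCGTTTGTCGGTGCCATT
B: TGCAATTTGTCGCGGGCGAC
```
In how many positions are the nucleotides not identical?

10

Comparing position by position, 10 positions differ: 2 (A/G), 3 (T/C), 4 (C/A), 5 (G/A), 13 (G/C), 14 (T/G), 16 (C/G), 18 (A/G), 19 (T/A), 20 (T/C).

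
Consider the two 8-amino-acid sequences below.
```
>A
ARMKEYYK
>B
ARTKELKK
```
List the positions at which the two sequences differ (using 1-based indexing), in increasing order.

Scanning 1-based: 3: M/T; 6: Y/L; 7: Y/K.

3, 6, 7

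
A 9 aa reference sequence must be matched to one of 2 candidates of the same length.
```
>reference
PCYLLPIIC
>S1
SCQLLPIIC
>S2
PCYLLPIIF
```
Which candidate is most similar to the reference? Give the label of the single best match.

S1 differs at 2 positions; S2 differs at 1 position. The closest is S2.

S2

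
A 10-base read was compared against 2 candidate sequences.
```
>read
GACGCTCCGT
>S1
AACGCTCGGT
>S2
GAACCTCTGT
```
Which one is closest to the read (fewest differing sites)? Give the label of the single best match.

S1

Hamming distances to read — S1: 2; S2: 3.
Smallest is S1 with 2 mismatches.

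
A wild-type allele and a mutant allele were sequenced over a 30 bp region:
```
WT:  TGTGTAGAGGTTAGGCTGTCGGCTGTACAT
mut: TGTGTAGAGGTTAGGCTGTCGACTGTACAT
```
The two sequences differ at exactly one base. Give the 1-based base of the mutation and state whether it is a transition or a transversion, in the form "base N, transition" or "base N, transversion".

The sequences differ only at base 22: G→A (purine→purine), a transition.

base 22, transition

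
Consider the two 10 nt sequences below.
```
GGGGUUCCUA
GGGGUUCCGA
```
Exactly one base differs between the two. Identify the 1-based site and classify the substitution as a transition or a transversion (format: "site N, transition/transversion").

site 9, transversion

Site 9 changes U→G. U is a pyrimidine and G is a purine, so this is a transversion.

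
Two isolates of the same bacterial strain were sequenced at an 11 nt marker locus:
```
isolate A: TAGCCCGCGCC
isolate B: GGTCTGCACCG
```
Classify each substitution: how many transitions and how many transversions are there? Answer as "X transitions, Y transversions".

2 transitions, 7 transversions

Mismatches (1-based):
site 1: T→G (pyrimidine→purine, transversion)
site 2: A→G (purine→purine, transition)
site 3: G→T (purine→pyrimidine, transversion)
site 5: C→T (pyrimidine→pyrimidine, transition)
site 6: C→G (pyrimidine→purine, transversion)
site 7: G→C (purine→pyrimidine, transversion)
site 8: C→A (pyrimidine→purine, transversion)
site 9: G→C (purine→pyrimidine, transversion)
site 11: C→G (pyrimidine→purine, transversion)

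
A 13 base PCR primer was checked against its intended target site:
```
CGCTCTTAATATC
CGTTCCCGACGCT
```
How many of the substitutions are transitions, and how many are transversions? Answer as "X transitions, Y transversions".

8 transitions, 0 transversions

Mismatches (1-based):
position 3: C→T (pyrimidine→pyrimidine, transition)
position 6: T→C (pyrimidine→pyrimidine, transition)
position 7: T→C (pyrimidine→pyrimidine, transition)
position 8: A→G (purine→purine, transition)
position 10: T→C (pyrimidine→pyrimidine, transition)
position 11: A→G (purine→purine, transition)
position 12: T→C (pyrimidine→pyrimidine, transition)
position 13: C→T (pyrimidine→pyrimidine, transition)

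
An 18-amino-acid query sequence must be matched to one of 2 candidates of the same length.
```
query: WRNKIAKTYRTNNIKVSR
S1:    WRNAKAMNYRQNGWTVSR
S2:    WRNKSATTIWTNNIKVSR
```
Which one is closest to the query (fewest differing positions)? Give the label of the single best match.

S2

Hamming distances to query — S1: 8; S2: 4.
Smallest is S2 with 4 mismatches.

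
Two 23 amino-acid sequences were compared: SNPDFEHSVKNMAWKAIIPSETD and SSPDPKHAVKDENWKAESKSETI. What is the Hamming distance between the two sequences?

Comparing position by position, 11 residues differ: 2 (N/S), 5 (F/P), 6 (E/K), 8 (S/A), 11 (N/D), 12 (M/E), 13 (A/N), 17 (I/E), 18 (I/S), 19 (P/K), 23 (D/I).

11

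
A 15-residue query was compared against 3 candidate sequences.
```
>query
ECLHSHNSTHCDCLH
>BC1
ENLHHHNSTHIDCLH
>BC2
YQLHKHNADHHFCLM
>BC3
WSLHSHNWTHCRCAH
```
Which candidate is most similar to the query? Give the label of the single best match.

BC1

Hamming distances to query — BC1: 3; BC2: 8; BC3: 5.
Smallest is BC1 with 3 mismatches.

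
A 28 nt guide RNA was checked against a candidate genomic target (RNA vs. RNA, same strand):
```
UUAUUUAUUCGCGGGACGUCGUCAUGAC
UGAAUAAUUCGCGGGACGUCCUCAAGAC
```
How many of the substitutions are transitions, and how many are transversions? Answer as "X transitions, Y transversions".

Transitions (purine↔purine or pyrimidine↔pyrimidine): none.
Transversions (purine↔pyrimidine): 2 U→G, 4 U→A, 6 U→A, 21 G→C, 25 U→A.

0 transitions, 5 transversions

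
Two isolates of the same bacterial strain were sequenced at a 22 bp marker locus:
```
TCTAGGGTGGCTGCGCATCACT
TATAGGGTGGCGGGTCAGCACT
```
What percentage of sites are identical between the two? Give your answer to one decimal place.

77.3%

Mismatches at positions 2, 12, 14, 15, 18 (1-based): 5 of 22.
Identical positions: 17/22 = 77.27% → 77.3%.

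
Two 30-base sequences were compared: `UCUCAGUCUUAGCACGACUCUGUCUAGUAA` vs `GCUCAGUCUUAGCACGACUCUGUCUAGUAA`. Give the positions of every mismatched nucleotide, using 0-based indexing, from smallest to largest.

Differences at position 0 (U→G).

0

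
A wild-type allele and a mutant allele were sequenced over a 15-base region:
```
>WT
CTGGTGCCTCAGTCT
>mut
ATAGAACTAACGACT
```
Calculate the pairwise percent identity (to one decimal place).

9 positions differ (1, 3, 5, 6, 8, 9, 10, 11, 13), so 6 of 15 match: 6/15 = 40%.

40.0%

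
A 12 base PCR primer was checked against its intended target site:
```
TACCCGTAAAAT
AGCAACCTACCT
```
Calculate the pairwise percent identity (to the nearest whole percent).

9 positions differ (1, 2, 4, 5, 6, 7, 8, 10, 11), so 3 of 12 match: 3/12 = 25%.

25%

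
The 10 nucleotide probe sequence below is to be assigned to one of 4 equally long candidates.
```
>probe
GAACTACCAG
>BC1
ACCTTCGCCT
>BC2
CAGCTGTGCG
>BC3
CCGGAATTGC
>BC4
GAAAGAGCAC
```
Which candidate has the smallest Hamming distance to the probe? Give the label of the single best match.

Hamming distances to probe — BC1: 8; BC2: 6; BC3: 9; BC4: 4.
Smallest is BC4 with 4 mismatches.

BC4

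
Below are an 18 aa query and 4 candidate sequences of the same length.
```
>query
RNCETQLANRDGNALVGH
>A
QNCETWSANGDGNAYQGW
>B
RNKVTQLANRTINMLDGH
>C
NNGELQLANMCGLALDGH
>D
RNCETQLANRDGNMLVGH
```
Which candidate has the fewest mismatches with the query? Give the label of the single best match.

Hamming distances to query — A: 7; B: 6; C: 7; D: 1.
Smallest is D with 1 mismatch.

D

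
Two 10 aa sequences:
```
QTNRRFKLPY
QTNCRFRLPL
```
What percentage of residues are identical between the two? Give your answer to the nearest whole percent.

70%

Mismatches at positions 4, 7, 10 (1-based): 3 of 10.
Identical positions: 7/10 = 70% → 70%.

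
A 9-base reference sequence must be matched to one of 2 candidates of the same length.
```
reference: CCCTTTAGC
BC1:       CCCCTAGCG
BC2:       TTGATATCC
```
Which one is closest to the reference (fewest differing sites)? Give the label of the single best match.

BC1 differs at 5 sites; BC2 differs at 7 sites. The closest is BC1.

BC1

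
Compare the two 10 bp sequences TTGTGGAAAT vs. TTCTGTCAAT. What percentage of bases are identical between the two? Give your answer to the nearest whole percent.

70%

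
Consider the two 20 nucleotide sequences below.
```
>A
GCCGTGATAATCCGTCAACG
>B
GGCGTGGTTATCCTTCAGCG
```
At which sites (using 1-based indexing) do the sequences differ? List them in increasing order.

Scanning 1-based: 2: C/G; 7: A/G; 9: A/T; 14: G/T; 18: A/G.

2, 7, 9, 14, 18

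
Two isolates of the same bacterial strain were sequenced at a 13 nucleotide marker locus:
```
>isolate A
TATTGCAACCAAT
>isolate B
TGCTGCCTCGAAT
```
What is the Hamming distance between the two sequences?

5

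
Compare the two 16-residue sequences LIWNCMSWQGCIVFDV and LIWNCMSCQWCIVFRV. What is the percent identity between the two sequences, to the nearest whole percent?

81%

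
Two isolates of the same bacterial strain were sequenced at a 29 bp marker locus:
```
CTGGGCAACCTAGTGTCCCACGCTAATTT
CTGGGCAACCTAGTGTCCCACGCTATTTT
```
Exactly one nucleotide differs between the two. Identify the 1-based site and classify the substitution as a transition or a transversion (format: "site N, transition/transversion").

Site 26 changes A→T. A is a purine and T is a pyrimidine, so this is a transversion.

site 26, transversion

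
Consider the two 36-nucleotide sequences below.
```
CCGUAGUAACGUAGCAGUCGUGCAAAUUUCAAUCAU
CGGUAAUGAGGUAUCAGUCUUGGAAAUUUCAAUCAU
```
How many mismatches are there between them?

7

Comparing position by position, 7 positions differ: 2 (C/G), 6 (G/A), 8 (A/G), 10 (C/G), 14 (G/U), 20 (G/U), 23 (C/G).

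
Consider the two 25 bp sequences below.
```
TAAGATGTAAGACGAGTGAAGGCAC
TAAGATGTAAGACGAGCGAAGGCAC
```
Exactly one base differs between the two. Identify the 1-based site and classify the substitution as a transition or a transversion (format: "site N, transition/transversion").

Site 17 changes T→C. T is a pyrimidine and C is a pyrimidine, so this is a transition.

site 17, transition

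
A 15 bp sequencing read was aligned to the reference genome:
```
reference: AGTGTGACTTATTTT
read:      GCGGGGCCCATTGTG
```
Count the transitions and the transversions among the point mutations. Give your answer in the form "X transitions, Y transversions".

2 transitions, 8 transversions

Transitions (purine↔purine or pyrimidine↔pyrimidine): 1 A→G, 9 T→C.
Transversions (purine↔pyrimidine): 2 G→C, 3 T→G, 5 T→G, 7 A→C, 10 T→A, 11 A→T, 13 T→G, 15 T→G.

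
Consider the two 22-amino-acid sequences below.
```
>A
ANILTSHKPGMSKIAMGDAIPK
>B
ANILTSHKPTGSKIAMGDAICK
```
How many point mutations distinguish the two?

3

Mismatches (1-based): position 10: G→T; position 11: M→G; position 21: P→C.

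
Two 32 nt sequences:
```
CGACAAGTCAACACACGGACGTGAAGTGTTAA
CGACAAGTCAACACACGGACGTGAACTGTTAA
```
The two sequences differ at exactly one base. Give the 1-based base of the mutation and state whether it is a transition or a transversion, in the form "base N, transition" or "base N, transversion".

base 26, transversion

Base 26 changes G→C. G is a purine and C is a pyrimidine, so this is a transversion.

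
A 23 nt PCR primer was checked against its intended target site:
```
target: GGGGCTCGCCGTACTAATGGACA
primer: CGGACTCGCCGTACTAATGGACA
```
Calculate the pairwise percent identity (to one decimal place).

2 positions differ (1, 4), so 21 of 23 match: 21/23 = 91.3%.

91.3%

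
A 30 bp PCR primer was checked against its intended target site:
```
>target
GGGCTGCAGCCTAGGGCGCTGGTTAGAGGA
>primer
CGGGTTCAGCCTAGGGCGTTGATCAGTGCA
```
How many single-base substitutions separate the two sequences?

Comparing position by position, 8 positions differ: 1 (G/C), 4 (C/G), 6 (G/T), 19 (C/T), 22 (G/A), 24 (T/C), 27 (A/T), 29 (G/C).

8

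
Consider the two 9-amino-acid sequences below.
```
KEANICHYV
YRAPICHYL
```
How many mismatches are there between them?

4

Comparing position by position, 4 residues differ: 1 (K/Y), 2 (E/R), 4 (N/P), 9 (V/L).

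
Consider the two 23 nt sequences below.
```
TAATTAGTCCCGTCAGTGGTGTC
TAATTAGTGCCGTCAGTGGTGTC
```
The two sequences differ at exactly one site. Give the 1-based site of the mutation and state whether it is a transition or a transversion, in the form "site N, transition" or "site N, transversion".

Site 9 changes C→G. C is a pyrimidine and G is a purine, so this is a transversion.

site 9, transversion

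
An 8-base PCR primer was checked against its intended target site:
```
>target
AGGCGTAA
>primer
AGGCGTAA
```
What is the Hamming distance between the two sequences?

0

No positions differ; the sequences are identical.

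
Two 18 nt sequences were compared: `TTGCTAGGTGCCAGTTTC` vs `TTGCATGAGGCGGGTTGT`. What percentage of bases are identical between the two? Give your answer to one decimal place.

55.6%

Mismatches at positions 5, 6, 8, 9, 12, 13, 17, 18 (1-based): 8 of 18.
Identical positions: 10/18 = 55.56% → 55.6%.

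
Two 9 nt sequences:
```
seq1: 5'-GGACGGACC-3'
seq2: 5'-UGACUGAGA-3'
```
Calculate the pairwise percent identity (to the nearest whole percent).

Mismatches at positions 1, 5, 8, 9 (1-based): 4 of 9.
Identical positions: 5/9 = 55.56% → 56%.

56%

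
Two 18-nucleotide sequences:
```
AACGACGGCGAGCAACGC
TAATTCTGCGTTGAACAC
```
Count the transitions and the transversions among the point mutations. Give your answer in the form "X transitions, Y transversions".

1 transition, 8 transversions

Transitions (purine↔purine or pyrimidine↔pyrimidine): 17 G→A.
Transversions (purine↔pyrimidine): 1 A→T, 3 C→A, 4 G→T, 5 A→T, 7 G→T, 11 A→T, 12 G→T, 13 C→G.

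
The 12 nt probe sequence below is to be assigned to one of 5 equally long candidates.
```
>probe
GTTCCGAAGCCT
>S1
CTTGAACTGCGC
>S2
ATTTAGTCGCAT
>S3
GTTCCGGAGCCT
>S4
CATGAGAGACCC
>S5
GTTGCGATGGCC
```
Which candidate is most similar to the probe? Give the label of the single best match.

S3

S1 differs at 8 positions; S2 differs at 6 positions; S3 differs at 1 position; S4 differs at 7 positions; S5 differs at 4 positions. The closest is S3.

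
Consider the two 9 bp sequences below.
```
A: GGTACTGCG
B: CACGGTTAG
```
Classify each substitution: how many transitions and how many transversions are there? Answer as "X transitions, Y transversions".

3 transitions, 4 transversions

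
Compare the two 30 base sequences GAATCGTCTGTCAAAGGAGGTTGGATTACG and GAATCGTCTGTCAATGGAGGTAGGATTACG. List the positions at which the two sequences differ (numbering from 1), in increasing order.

Differences at position 15 (A→T), position 22 (T→A).

15, 22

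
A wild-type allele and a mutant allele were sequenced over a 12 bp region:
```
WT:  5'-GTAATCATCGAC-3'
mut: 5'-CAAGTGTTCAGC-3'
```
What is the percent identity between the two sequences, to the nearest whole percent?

42%

7 positions differ (1, 2, 4, 6, 7, 10, 11), so 5 of 12 match: 5/12 = 41.67%.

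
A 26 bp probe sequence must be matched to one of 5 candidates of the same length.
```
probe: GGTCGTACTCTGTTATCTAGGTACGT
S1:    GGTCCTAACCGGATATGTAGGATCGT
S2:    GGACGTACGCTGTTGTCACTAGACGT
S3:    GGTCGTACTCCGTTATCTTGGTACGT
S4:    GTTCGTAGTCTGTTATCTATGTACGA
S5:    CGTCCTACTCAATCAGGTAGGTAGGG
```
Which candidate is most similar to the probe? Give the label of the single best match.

S3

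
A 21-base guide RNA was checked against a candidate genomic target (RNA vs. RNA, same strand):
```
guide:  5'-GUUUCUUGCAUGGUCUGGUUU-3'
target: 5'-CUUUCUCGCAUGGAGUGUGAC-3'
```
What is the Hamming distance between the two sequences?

The sequences differ at bases 1, 7, 14, 15, 18, 19, 20, 21 (1-based) — 8 in total.

8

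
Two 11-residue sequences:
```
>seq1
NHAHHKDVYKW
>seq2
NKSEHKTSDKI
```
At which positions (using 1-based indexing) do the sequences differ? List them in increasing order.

2, 3, 4, 7, 8, 9, 11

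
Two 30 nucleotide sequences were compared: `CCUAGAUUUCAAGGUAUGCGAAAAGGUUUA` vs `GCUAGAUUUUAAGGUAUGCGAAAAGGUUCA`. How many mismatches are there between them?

3

Mismatches (1-based): position 1: C→G; position 10: C→U; position 29: U→C.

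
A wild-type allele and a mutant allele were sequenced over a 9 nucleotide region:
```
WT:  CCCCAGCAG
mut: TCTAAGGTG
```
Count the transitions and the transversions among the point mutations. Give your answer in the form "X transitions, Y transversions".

Transitions (purine↔purine or pyrimidine↔pyrimidine): 1 C→T, 3 C→T.
Transversions (purine↔pyrimidine): 4 C→A, 7 C→G, 8 A→T.

2 transitions, 3 transversions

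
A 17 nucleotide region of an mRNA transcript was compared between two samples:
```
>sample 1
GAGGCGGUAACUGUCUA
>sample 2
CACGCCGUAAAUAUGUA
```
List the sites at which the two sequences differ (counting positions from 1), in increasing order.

Differences at site 1 (G→C), site 3 (G→C), site 6 (G→C), site 11 (C→A), site 13 (G→A), site 15 (C→G).

1, 3, 6, 11, 13, 15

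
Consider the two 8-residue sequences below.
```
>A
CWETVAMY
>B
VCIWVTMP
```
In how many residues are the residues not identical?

Mismatches (1-based): residue 1: C→V; residue 2: W→C; residue 3: E→I; residue 4: T→W; residue 6: A→T; residue 8: Y→P.

6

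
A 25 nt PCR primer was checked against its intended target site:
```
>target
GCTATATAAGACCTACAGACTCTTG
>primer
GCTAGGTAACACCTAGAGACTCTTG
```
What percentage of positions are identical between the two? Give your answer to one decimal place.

4 positions differ (5, 6, 10, 16), so 21 of 25 match: 21/25 = 84%.

84.0%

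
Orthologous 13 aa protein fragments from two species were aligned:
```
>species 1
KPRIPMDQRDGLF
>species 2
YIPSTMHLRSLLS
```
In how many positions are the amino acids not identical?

10

The sequences differ at positions 1, 2, 3, 4, 5, 7, 8, 10, 11, 13 (1-based) — 10 in total.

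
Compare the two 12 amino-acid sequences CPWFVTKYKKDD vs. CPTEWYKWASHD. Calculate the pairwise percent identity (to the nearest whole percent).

33%

8 positions differ (3, 4, 5, 6, 8, 9, 10, 11), so 4 of 12 match: 4/12 = 33.33%.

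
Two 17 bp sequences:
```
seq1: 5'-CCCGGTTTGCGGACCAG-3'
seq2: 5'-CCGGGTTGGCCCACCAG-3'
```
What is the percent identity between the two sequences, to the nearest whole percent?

4 positions differ (3, 8, 11, 12), so 13 of 17 match: 13/17 = 76.47%.

76%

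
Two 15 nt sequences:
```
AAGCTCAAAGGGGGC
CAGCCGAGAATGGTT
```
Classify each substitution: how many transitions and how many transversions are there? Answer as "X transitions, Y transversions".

4 transitions, 4 transversions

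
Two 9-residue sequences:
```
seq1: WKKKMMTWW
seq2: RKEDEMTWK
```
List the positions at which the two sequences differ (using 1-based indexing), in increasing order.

Scanning 1-based: 1: W/R; 3: K/E; 4: K/D; 5: M/E; 9: W/K.

1, 3, 4, 5, 9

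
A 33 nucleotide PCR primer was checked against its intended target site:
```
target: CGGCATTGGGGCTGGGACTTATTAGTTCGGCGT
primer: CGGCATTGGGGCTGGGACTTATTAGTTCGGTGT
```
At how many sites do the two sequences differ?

1

Comparing position by position, 1 site differs: 31 (C/T).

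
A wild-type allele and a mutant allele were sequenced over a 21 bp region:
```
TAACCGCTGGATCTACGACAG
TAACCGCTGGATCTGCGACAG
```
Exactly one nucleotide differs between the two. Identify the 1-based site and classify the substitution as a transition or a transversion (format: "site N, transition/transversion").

The sequences differ only at site 15: A→G (purine→purine), a transition.

site 15, transition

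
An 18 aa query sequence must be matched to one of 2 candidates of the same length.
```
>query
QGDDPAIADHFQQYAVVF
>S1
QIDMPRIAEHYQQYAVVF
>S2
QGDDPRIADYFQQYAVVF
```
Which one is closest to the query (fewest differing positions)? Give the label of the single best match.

S2

Hamming distances to query — S1: 5; S2: 2.
Smallest is S2 with 2 mismatches.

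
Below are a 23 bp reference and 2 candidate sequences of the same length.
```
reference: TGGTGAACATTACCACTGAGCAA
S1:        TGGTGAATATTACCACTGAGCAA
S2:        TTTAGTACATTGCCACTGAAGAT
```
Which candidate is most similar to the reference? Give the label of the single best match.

Hamming distances to reference — S1: 1; S2: 8.
Smallest is S1 with 1 mismatch.

S1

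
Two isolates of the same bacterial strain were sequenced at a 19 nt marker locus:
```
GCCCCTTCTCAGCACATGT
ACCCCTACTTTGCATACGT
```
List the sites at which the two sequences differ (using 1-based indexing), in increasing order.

1, 7, 10, 11, 15, 17

Scanning 1-based: 1: G/A; 7: T/A; 10: C/T; 11: A/T; 15: C/T; 17: T/C.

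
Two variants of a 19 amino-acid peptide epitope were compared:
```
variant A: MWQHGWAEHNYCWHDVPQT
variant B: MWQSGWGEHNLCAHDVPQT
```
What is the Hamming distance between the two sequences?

Comparing position by position, 4 residues differ: 4 (H/S), 7 (A/G), 11 (Y/L), 13 (W/A).

4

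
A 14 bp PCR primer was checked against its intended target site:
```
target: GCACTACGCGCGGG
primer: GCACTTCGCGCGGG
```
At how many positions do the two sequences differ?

1

Comparing position by position, 1 position differs: 6 (A/T).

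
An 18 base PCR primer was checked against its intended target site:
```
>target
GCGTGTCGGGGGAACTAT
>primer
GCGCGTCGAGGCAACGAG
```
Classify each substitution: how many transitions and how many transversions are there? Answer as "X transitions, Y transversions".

Transitions (purine↔purine or pyrimidine↔pyrimidine): 4 T→C, 9 G→A.
Transversions (purine↔pyrimidine): 12 G→C, 16 T→G, 18 T→G.

2 transitions, 3 transversions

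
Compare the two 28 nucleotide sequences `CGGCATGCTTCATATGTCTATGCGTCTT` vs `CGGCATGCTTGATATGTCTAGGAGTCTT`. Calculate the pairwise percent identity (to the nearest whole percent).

3 positions differ (11, 21, 23), so 25 of 28 match: 25/28 = 89.29%.

89%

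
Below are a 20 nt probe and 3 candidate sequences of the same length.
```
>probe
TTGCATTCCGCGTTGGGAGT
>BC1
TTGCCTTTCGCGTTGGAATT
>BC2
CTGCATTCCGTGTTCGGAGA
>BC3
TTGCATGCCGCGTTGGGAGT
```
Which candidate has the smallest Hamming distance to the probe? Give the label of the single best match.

BC3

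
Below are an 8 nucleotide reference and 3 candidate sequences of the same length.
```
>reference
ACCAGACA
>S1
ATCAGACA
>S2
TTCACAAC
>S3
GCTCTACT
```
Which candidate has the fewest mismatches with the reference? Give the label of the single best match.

Hamming distances to reference — S1: 1; S2: 5; S3: 5.
Smallest is S1 with 1 mismatch.

S1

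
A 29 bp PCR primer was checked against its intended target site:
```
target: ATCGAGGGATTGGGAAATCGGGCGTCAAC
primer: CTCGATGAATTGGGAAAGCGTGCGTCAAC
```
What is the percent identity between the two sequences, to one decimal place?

82.8%

Mismatches at positions 1, 6, 8, 18, 21 (1-based): 5 of 29.
Identical positions: 24/29 = 82.76% → 82.8%.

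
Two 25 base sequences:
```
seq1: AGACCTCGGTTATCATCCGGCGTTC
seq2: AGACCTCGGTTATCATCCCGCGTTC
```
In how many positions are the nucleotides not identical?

1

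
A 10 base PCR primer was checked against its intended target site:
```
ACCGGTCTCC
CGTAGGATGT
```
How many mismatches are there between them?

8

Comparing position by position, 8 bases differ: 1 (A/C), 2 (C/G), 3 (C/T), 4 (G/A), 6 (T/G), 7 (C/A), 9 (C/G), 10 (C/T).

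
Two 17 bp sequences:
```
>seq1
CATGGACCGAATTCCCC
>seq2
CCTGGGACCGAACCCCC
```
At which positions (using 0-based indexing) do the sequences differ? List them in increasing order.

1, 5, 6, 8, 9, 11, 12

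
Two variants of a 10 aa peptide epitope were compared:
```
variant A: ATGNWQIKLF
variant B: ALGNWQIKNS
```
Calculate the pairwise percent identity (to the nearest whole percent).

70%

3 positions differ (2, 9, 10), so 7 of 10 match: 7/10 = 70%.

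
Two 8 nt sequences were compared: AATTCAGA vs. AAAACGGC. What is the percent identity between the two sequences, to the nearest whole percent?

Mismatches at positions 3, 4, 6, 8 (1-based): 4 of 8.
Identical positions: 4/8 = 50% → 50%.

50%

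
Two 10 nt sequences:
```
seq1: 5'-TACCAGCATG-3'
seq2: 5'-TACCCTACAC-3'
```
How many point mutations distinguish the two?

6

Comparing position by position, 6 positions differ: 5 (A/C), 6 (G/T), 7 (C/A), 8 (A/C), 9 (T/A), 10 (G/C).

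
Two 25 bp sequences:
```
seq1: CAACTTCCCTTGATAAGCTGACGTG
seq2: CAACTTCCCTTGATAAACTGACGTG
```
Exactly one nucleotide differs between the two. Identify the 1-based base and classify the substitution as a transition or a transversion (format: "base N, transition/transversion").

base 17, transition

The sequences differ only at base 17: G→A (purine→purine), a transition.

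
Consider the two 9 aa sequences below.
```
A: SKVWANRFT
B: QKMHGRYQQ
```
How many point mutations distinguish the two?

Comparing position by position, 8 positions differ: 1 (S/Q), 3 (V/M), 4 (W/H), 5 (A/G), 6 (N/R), 7 (R/Y), 8 (F/Q), 9 (T/Q).

8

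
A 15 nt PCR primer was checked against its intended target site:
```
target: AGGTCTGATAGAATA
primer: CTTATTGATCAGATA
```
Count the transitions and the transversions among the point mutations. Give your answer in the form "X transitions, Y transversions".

3 transitions, 5 transversions

Transitions (purine↔purine or pyrimidine↔pyrimidine): 5 C→T, 11 G→A, 12 A→G.
Transversions (purine↔pyrimidine): 1 A→C, 2 G→T, 3 G→T, 4 T→A, 10 A→C.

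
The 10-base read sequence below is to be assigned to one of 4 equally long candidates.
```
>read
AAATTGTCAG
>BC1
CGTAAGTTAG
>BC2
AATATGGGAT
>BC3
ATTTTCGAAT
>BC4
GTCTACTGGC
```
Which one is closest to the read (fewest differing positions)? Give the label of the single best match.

Hamming distances to read — BC1: 6; BC2: 5; BC3: 6; BC4: 8.
Smallest is BC2 with 5 mismatches.

BC2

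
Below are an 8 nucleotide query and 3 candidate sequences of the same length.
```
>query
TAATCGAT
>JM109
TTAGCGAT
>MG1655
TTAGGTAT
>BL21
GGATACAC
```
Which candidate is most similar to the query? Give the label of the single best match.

Hamming distances to query — JM109: 2; MG1655: 4; BL21: 5.
Smallest is JM109 with 2 mismatches.

JM109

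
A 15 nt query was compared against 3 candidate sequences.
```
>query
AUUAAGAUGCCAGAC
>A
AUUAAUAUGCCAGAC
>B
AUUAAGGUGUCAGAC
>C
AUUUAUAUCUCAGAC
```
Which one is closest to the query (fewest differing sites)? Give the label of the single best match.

A

A differs at 1 site; B differs at 2 sites; C differs at 4 sites. The closest is A.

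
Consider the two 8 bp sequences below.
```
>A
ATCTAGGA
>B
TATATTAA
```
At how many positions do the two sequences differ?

The sequences differ at positions 1, 2, 3, 4, 5, 6, 7 (1-based) — 7 in total.

7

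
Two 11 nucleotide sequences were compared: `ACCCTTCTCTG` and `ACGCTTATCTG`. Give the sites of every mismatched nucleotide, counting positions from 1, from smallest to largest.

Differences at site 3 (C→G), site 7 (C→A).

3, 7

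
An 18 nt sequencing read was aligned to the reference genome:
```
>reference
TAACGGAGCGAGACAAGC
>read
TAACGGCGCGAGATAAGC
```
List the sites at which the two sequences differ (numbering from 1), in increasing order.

Scanning 1-based: 7: A/C; 14: C/T.

7, 14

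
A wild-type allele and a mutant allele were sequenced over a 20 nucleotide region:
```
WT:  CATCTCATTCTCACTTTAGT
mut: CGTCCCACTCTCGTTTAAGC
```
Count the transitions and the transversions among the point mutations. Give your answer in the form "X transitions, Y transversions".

6 transitions, 1 transversion

Transitions (purine↔purine or pyrimidine↔pyrimidine): 2 A→G, 5 T→C, 8 T→C, 13 A→G, 14 C→T, 20 T→C.
Transversions (purine↔pyrimidine): 17 T→A.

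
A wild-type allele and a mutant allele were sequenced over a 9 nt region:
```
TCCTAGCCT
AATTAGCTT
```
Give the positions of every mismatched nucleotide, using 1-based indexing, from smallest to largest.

1, 2, 3, 8

Differences at position 1 (T→A), position 2 (C→A), position 3 (C→T), position 8 (C→T).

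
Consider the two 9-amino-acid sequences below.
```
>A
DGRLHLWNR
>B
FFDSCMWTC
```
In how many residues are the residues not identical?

8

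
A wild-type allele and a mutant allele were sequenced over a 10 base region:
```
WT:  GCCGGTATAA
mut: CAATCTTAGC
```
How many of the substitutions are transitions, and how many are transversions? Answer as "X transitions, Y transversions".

1 transition, 8 transversions

Transitions (purine↔purine or pyrimidine↔pyrimidine): 9 A→G.
Transversions (purine↔pyrimidine): 1 G→C, 2 C→A, 3 C→A, 4 G→T, 5 G→C, 7 A→T, 8 T→A, 10 A→C.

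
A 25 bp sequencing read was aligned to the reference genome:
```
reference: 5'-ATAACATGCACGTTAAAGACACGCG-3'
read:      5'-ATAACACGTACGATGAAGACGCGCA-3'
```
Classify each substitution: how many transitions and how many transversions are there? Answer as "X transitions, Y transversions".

Transitions (purine↔purine or pyrimidine↔pyrimidine): 7 T→C, 9 C→T, 15 A→G, 21 A→G, 25 G→A.
Transversions (purine↔pyrimidine): 13 T→A.

5 transitions, 1 transversion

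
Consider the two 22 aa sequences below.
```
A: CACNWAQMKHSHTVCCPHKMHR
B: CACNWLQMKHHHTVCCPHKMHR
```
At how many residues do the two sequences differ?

2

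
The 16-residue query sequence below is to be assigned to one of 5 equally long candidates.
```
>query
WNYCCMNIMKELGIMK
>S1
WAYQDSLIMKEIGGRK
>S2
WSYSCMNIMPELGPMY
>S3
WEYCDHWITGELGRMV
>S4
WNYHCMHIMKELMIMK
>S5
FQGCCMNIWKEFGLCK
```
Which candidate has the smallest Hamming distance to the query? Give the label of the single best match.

S4

S1 differs at 8 positions; S2 differs at 5 positions; S3 differs at 8 positions; S4 differs at 3 positions; S5 differs at 7 positions. The closest is S4.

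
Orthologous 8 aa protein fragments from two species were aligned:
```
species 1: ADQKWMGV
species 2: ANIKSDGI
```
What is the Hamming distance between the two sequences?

The sequences differ at positions 2, 3, 5, 6, 8 (1-based) — 5 in total.

5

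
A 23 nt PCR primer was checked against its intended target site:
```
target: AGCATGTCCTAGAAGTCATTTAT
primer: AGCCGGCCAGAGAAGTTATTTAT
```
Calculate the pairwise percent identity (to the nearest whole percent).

Mismatches at positions 4, 5, 7, 9, 10, 17 (1-based): 6 of 23.
Identical positions: 17/23 = 73.91% → 74%.

74%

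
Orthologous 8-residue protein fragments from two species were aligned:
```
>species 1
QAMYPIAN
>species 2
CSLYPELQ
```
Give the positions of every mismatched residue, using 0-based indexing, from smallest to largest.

0, 1, 2, 5, 6, 7

Differences at position 0 (Q→C), position 1 (A→S), position 2 (M→L), position 5 (I→E), position 6 (A→L), position 7 (N→Q).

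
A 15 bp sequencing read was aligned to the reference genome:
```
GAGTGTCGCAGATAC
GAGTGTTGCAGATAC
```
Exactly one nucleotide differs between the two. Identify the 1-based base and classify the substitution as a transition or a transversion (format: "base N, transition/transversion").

base 7, transition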